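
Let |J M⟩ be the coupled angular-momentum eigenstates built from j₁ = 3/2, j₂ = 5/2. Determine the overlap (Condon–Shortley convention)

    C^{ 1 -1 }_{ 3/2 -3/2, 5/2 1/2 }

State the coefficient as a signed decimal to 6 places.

-0.223607

√[3·3!0!2!/6! · 0!3!3!2!0!2!] = √(36/5)
  +(−1)^3/∏(3,0,0,0,0,2)! = -1/12  (running -1/12)
⟨..|..⟩ = √(36/5)·(-1/12) = -0.223607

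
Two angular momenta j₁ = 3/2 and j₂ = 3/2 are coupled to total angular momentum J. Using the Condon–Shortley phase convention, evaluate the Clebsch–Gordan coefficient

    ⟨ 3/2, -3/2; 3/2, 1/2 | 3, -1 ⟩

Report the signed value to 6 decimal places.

+√(1/5) = +0.447214

√[7·0!3!3!/7! · 0!3!2!1!2!4!] = √(144/5)
  +(−1)^0/∏(0,0,3,2,0,1)! = 1/12  (running 1/12)
⟨..|..⟩ = √(144/5)·(1/12) = +0.447214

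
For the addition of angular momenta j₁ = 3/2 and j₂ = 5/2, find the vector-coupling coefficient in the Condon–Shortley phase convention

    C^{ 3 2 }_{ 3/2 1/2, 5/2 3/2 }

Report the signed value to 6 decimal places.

−√(1/12) ≈ -0.288675

triangle: 1!×2!×4!/8! = 48/40320
(j±m)!: 2!×1!×4!×1!×5!×1! = 5760
prefactor² = (2J+1)×Δ×N² = 48
  k=0: +1/(0!×1!×1!×4!×1!×0!) = 1/24
  k=1: −1/(1!×0!×0!×3!×2!×1!) = -1/12
Σ = -1/24  ⇒  CG² = 48×(-1/24)² = 1/12
CG = −√(1/12) = -0.288675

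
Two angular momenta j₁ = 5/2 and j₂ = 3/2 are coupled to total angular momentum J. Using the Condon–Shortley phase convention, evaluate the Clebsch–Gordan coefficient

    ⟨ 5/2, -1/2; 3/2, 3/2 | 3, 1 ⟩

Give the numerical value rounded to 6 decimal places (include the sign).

−√(9/20) = -0.670820

triangle: 1!×4!×2!/8! = 48/40320
(j±m)!: 2!×3!×3!×0!×4!×2! = 3456
prefactor² = (2J+1)×Δ×N² = 144/5
  k=1: −1/(1!×0!×2!×2!×2!×0!) = -1/8
Σ = -1/8  ⇒  CG² = 144/5×(-1/8)² = 9/20
CG = −√(9/20) = -0.670820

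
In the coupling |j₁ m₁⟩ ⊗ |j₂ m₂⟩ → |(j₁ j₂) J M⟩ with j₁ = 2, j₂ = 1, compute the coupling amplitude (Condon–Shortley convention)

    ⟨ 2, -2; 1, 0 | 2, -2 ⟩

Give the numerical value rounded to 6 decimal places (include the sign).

-0.816497

j₁+j₂−J=1  J+j₁−j₂=3  J−j₁+j₂=1  j₁+j₂+J+1=6
(j₁±m₁, j₂±m₂, J±M) = (0,4,1,1,0,4)
P² = 24
sum k=1..1:
  [1] −1/6 = -1/6
S = -1/6
C² = P²·S² = 2/3 ; C = -0.816497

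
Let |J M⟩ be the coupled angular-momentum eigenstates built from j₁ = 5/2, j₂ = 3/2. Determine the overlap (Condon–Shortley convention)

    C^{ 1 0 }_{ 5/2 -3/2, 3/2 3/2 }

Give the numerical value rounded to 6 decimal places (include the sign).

triangle: 3!·2!·0!/6! = 12/720
(j±m)!: 1!·4!·3!·0!·1!·1! = 144
prefactor² = (2J+1)·Δ·N² = 36/5
  k=3: −1/(3!·0!·1!·0!·1!·0!) = -1/6
Σ = -1/6  ⇒  CG² = 36/5·(-1/6)² = 1/5
CG = −√(1/5) = -0.447214

-0.447214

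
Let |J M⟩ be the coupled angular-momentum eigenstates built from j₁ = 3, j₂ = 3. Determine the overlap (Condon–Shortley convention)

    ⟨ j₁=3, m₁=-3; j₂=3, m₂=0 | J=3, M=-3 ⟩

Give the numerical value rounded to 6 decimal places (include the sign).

−√(1/6) = -0.408248

√[7·3!3!3!/10! · 0!6!3!3!0!6!] = √(7776)
  +(−1)^3/∏(3,0,3,0,0,3)! = -1/216  (running -1/216)
⟨..|..⟩ = √(7776)·(-1/216) = -0.408248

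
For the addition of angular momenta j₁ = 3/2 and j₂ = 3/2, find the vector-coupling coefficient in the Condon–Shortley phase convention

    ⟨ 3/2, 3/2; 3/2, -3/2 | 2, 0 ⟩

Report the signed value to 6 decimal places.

+0.500000  (= +√(1/4))

√[5·1!2!2!/6! · 3!0!0!3!2!2!] = √(4)
  +(−1)^0/∏(0,1,0,0,2,2)! = 1/4  (running 1/4)
⟨..|..⟩ = √(4)·(1/4) = +0.500000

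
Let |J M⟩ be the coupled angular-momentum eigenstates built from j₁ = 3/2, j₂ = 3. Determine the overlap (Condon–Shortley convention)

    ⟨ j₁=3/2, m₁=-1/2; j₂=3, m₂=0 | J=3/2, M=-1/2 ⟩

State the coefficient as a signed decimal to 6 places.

j₁+j₂−J=3  J+j₁−j₂=0  J−j₁+j₂=3  j₁+j₂+J+1=7
(j₁±m₁, j₂±m₂, J±M) = (1,2,3,3,1,2)
P² = 144/35
sum k=2..2:
  [2] +1/4 = 1/4
S = 1/4
C² = P²·S² = 9/35 ; C = +0.507093

+√(9/35) ≈ +0.507093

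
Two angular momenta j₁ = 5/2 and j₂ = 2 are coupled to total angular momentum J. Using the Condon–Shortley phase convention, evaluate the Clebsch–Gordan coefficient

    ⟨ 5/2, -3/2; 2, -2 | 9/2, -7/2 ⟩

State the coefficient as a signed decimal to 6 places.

j₁+j₂−J=0  J+j₁−j₂=5  J−j₁+j₂=4  j₁+j₂+J+1=10
(j₁±m₁, j₂±m₂, J±M) = (1,4,0,4,1,8)
P² = 184320
sum k=0..0:
  [0] +1/576 = 1/576
S = 1/576
C² = P²·S² = 5/9 ; C = +0.745356

+0.745356  (= +√(5/9))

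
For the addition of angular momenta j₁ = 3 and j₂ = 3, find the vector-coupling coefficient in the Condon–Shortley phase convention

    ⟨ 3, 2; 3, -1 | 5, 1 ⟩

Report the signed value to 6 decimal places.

+√(9/28) ≈ +0.566947

j₁+j₂−J=1  J+j₁−j₂=5  J−j₁+j₂=5  j₁+j₂+J+1=12
(j₁±m₁, j₂±m₂, J±M) = (5,1,2,4,6,4)
P² = 230400/7
sum k=0..1:
  [0] +1/288 = 1/288
  [1] −1/2880 = -1/2880
S = 1/320
C² = P²·S² = 9/28 ; C = +0.566947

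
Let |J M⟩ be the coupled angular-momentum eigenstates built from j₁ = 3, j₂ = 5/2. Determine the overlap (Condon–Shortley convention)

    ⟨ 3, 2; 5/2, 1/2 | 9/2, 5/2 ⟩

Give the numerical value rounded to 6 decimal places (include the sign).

+0.497468

triangle: 1!·5!·4!/11! = 2880/39916800
(j±m)!: 5!·1!·3!·2!·7!·2! = 14515200
prefactor² = (2J+1)·Δ·N² = 115200/11
  k=0: +1/(0!·1!·1!·3!·4!·1!) = 1/144
  k=1: −1/(1!·0!·0!·2!·5!·2!) = -1/480
Σ = 7/1440  ⇒  CG² = 115200/11·7/1440² = 49/198
CG = +√(49/198) = +0.497468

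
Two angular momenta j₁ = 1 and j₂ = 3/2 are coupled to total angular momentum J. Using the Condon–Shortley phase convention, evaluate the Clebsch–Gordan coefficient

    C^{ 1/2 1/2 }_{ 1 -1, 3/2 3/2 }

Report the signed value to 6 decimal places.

+0.707107  (= +√(1/2))

√[2·2!0!1!/4! · 0!2!3!0!1!0!] = √(2)
  +(−1)^2/∏(2,0,0,1,0,0)! = 1/2  (running 1/2)
⟨..|..⟩ = √(2)·(1/2) = +0.707107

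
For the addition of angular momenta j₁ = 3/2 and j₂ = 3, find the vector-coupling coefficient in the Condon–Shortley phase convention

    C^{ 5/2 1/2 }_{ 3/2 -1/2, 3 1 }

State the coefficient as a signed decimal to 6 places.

−√(1/70) = -0.119523

√[6·2!1!4!/8! · 1!2!4!2!3!2!] = √(288/35)
  +(−1)^1/∏(1,1,1,3,0,1)! = -1/6  (running -1/6)
  +(−1)^2/∏(2,0,0,2,1,2)! = 1/8  (running -1/24)
⟨..|..⟩ = √(288/35)·(-1/24) = -0.119523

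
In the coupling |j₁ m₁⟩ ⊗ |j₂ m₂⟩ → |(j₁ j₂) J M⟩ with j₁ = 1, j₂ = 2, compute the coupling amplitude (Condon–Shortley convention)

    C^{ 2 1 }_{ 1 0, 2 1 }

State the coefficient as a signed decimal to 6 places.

−√(1/6) = -0.408248

√[5·1!1!3!/6! · 1!1!3!1!3!1!] = √(3/2)
  +(−1)^0/∏(0,1,1,3,0,0)! = 1/6  (running 1/6)
  +(−1)^1/∏(1,0,0,2,1,1)! = -1/2  (running -1/3)
⟨..|..⟩ = √(3/2)·(-1/3) = -0.408248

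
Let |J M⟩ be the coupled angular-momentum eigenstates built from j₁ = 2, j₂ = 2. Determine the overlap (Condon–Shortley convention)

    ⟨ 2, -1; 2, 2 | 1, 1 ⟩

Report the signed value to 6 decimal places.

-0.447214  (= −√(1/5))

j₁+j₂−J=3  J+j₁−j₂=1  J−j₁+j₂=1  j₁+j₂+J+1=6
(j₁±m₁, j₂±m₂, J±M) = (1,3,4,0,2,0)
P² = 36/5
sum k=3..3:
  [3] −1/6 = -1/6
S = -1/6
C² = P²·S² = 1/5 ; C = -0.447214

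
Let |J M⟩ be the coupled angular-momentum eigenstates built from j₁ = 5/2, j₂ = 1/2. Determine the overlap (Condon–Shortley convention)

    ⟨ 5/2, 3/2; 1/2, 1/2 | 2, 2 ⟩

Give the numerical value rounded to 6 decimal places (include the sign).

−√(1/6) ≈ -0.408248

triangle: 1!*4!*0!/6! = 24/720
(j±m)!: 4!*1!*1!*0!*4!*0! = 576
prefactor² = (2J+1)*Δ*N² = 96
  k=1: −1/(1!*0!*0!*0!*4!*0!) = -1/24
Σ = -1/24  ⇒  CG² = 96*(-1/24)² = 1/6
CG = −√(1/6) = -0.408248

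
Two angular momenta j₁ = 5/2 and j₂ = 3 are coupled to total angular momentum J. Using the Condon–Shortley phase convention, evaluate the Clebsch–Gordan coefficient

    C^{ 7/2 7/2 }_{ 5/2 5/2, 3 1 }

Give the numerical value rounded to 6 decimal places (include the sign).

j₁+j₂−J=2  J+j₁−j₂=3  J−j₁+j₂=4  j₁+j₂+J+1=10
(j₁±m₁, j₂±m₂, J±M) = (5,0,4,2,7,0)
P² = 18432
sum k=0..0:
  [0] +1/288 = 1/288
S = 1/288
C² = P²·S² = 2/9 ; C = +0.471405

+0.471405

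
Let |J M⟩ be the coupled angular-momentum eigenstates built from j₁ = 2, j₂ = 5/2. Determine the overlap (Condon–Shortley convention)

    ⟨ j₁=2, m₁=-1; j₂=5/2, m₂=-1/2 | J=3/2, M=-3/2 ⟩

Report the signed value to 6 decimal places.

triangle: 3!·1!·2!/7! = 12/5040
(j±m)!: 1!·3!·2!·3!·0!·3! = 432
prefactor² = (2J+1)·Δ·N² = 144/35
  k=2: +1/(2!·1!·1!·0!·0!·2!) = 1/4
Σ = 1/4  ⇒  CG² = 144/35·1/4² = 9/35
CG = +√(9/35) = +0.507093

+√(9/35) = +0.507093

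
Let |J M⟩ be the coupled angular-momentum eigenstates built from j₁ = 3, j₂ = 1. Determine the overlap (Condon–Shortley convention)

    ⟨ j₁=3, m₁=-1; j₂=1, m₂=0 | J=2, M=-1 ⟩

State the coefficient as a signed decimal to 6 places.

triangle: 2!×4!×0!/7! = 48/5040
(j±m)!: 2!×4!×1!×1!×1!×3! = 288
prefactor² = (2J+1)×Δ×N² = 96/7
  k=1: −1/(1!×1!×3!×0!×1!×0!) = -1/6
Σ = -1/6  ⇒  CG² = 96/7×(-1/6)² = 8/21
CG = −√(8/21) = -0.617213

−√(8/21) = -0.617213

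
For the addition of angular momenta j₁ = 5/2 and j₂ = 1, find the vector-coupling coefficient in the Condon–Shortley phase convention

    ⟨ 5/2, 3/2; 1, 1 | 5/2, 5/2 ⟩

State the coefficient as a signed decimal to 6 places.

-0.534522  (= −√(2/7))

triangle: 1!*4!*1!/7! = 24/5040
(j±m)!: 4!*1!*2!*0!*5!*0! = 5760
prefactor² = (2J+1)*Δ*N² = 1152/7
  k=1: −1/(1!*0!*0!*1!*4!*0!) = -1/24
Σ = -1/24  ⇒  CG² = 1152/7*(-1/24)² = 2/7
CG = −√(2/7) = -0.534522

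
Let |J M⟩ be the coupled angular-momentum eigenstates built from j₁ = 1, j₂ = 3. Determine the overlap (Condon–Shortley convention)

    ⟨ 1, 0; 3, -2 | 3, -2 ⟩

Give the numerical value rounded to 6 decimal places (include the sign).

+√(1/3) = +0.577350

triangle: 1!×1!×5!/8! = 120/40320
(j±m)!: 1!×1!×1!×5!×1!×5! = 14400
prefactor² = (2J+1)×Δ×N² = 300
  k=0: +1/(0!×1!×1!×1!×0!×4!) = 1/24
  k=1: −1/(1!×0!×0!×0!×1!×5!) = -1/120
Σ = 1/30  ⇒  CG² = 300×1/30² = 1/3
CG = +√(1/3) = +0.577350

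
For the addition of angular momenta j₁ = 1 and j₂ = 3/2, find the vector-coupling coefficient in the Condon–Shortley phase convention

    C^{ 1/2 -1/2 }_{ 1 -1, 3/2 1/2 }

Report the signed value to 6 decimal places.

+√(1/6) ≈ +0.408248

triangle: 2!×0!×1!/4! = 2/24
(j±m)!: 0!×2!×2!×1!×0!×1! = 4
prefactor² = (2J+1)×Δ×N² = 2/3
  k=2: +1/(2!×0!×0!×0!×0!×1!) = 1/2
Σ = 1/2  ⇒  CG² = 2/3×1/2² = 1/6
CG = +√(1/6) = +0.408248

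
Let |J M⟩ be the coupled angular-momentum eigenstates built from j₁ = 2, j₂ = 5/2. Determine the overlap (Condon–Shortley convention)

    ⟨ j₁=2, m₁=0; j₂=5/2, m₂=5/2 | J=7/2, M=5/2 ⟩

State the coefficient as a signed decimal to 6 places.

triangle: 1!×3!×4!/9! = 144/362880
(j±m)!: 2!×2!×5!×0!×6!×1! = 345600
prefactor² = (2J+1)×Δ×N² = 7680/7
  k=1: −1/(1!×0!×1!×4!×2!×0!) = -1/48
Σ = -1/48  ⇒  CG² = 7680/7×(-1/48)² = 10/21
CG = −√(10/21) = -0.690066

−√(10/21) ≈ -0.690066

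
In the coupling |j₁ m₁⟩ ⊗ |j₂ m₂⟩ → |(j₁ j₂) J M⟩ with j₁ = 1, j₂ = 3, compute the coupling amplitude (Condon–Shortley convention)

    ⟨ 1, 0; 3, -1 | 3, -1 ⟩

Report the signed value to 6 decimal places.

√[7·1!1!5!/8! · 1!1!2!4!2!4!] = √(48)
  +(−1)^0/∏(0,1,1,2,0,3)! = 1/12  (running 1/12)
  +(−1)^1/∏(1,0,0,1,1,4)! = -1/24  (running 1/24)
⟨..|..⟩ = √(48)·(1/24) = +0.288675

+√(1/12) = +0.288675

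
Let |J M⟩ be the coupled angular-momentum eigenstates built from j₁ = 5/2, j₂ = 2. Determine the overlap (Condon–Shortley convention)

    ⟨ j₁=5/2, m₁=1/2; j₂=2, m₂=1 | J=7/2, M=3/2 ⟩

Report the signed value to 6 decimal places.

triangle: 1!×4!×3!/9! = 144/362880
(j±m)!: 3!×2!×3!×1!×5!×2! = 17280
prefactor² = (2J+1)×Δ×N² = 384/7
  k=0: +1/(0!×1!×2!×3!×2!×0!) = 1/24
  k=1: −1/(1!×0!×1!×2!×3!×1!) = -1/12
Σ = -1/24  ⇒  CG² = 384/7×(-1/24)² = 2/21
CG = −√(2/21) = -0.308607

-0.308607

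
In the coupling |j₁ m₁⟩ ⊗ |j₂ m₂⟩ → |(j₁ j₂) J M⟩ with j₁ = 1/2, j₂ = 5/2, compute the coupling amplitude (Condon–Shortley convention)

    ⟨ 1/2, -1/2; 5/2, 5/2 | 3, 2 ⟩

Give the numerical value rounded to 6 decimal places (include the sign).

+0.408248  (= +√(1/6))

j₁+j₂−J=0  J+j₁−j₂=1  J−j₁+j₂=5  j₁+j₂+J+1=7
(j₁±m₁, j₂±m₂, J±M) = (0,1,5,0,5,1)
P² = 2400
sum k=0..0:
  [0] +1/120 = 1/120
S = 1/120
C² = P²·S² = 1/6 ; C = +0.408248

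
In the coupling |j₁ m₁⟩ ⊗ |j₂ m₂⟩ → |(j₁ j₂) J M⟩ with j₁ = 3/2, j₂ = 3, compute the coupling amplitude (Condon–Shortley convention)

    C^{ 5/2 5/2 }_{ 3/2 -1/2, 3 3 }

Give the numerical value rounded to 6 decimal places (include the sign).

+√(15/28) = +0.731925

triangle: 2!×1!×4!/8! = 48/40320
(j±m)!: 1!×2!×6!×0!×5!×0! = 172800
prefactor² = (2J+1)×Δ×N² = 8640/7
  k=2: +1/(2!×0!×0!×4!×1!×0!) = 1/48
Σ = 1/48  ⇒  CG² = 8640/7×1/48² = 15/28
CG = +√(15/28) = +0.731925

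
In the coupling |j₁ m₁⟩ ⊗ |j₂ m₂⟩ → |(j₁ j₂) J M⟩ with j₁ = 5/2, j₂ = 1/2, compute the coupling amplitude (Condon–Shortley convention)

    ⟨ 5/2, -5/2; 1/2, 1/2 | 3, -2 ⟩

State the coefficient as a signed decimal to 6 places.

j₁+j₂−J=0  J+j₁−j₂=5  J−j₁+j₂=1  j₁+j₂+J+1=7
(j₁±m₁, j₂±m₂, J±M) = (0,5,1,0,1,5)
P² = 2400
sum k=0..0:
  [0] +1/120 = 1/120
S = 1/120
C² = P²·S² = 1/6 ; C = +0.408248

+√(1/6) = +0.408248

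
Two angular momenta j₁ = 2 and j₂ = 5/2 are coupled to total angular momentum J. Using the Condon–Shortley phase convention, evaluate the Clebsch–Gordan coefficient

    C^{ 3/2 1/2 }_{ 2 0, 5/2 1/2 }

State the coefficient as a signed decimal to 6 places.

+√(2/35) = +0.239046

√[4·3!1!2!/7! · 2!2!3!2!2!1!] = √(32/35)
  +(−1)^1/∏(1,2,1,2,0,0)! = -1/4  (running -1/4)
  +(−1)^2/∏(2,1,0,1,1,1)! = 1/2  (running 1/4)
⟨..|..⟩ = √(32/35)·(1/4) = +0.239046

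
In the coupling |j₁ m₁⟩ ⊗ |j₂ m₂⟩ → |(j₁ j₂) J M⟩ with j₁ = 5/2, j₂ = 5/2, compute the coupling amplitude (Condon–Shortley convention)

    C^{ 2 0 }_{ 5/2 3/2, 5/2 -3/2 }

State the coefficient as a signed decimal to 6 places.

+√(1/84) = +0.109109

triangle: 3!×2!×2!/8! = 24/40320
(j±m)!: 4!×1!×1!×4!×2!×2! = 2304
prefactor² = (2J+1)×Δ×N² = 48/7
  k=0: +1/(0!×3!×1!×1!×1!×1!) = 1/6
  k=1: −1/(1!×2!×0!×0!×2!×2!) = -1/8
Σ = 1/24  ⇒  CG² = 48/7×1/24² = 1/84
CG = +√(1/84) = +0.109109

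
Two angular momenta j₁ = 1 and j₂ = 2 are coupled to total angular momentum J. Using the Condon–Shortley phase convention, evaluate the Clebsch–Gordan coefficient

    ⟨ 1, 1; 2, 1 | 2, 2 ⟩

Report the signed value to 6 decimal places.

j₁+j₂−J=1  J+j₁−j₂=1  J−j₁+j₂=3  j₁+j₂+J+1=6
(j₁±m₁, j₂±m₂, J±M) = (2,0,3,1,4,0)
P² = 12
sum k=0..0:
  [0] +1/6 = 1/6
S = 1/6
C² = P²·S² = 1/3 ; C = +0.577350

+0.577350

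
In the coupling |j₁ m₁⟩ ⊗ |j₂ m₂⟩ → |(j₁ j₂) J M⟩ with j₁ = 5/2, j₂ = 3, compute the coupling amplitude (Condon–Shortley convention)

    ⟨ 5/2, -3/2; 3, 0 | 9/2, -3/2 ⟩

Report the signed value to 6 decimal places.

√[10·1!4!5!/11! · 1!4!3!3!3!6!] = √(207360/77)
  +(−1)^0/∏(0,1,4,3,0,2)! = 1/288  (running 1/288)
  +(−1)^1/∏(1,0,3,2,1,3)! = -1/72  (running -1/96)
⟨..|..⟩ = √(207360/77)·(-1/96) = -0.540562

-0.540562  (= −√(45/154))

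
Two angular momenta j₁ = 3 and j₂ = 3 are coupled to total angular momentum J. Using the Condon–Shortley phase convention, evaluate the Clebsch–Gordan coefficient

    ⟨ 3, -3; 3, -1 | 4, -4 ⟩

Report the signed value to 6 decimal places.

+√(3/11) = +0.522233

j₁+j₂−J=2  J+j₁−j₂=4  J−j₁+j₂=4  j₁+j₂+J+1=11
(j₁±m₁, j₂±m₂, J±M) = (0,6,2,4,0,8)
P² = 3981312/11
sum k=2..2:
  [2] +1/1152 = 1/1152
S = 1/1152
C² = P²·S² = 3/11 ; C = +0.522233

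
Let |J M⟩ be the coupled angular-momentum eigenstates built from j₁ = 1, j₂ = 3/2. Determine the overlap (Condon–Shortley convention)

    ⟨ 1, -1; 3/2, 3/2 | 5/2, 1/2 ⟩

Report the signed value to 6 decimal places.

triangle: 0!*2!*3!/6! = 12/720
(j±m)!: 0!*2!*3!*0!*3!*2! = 144
prefactor² = (2J+1)*Δ*N² = 72/5
  k=0: +1/(0!*0!*2!*3!*0!*0!) = 1/12
Σ = 1/12  ⇒  CG² = 72/5*1/12² = 1/10
CG = +√(1/10) = +0.316228

+√(1/10) ≈ +0.316228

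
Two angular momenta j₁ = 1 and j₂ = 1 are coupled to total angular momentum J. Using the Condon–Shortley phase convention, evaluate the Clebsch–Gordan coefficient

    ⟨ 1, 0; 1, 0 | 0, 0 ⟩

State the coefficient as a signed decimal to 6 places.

j₁+j₂−J=2  J+j₁−j₂=0  J−j₁+j₂=0  j₁+j₂+J+1=3
(j₁±m₁, j₂±m₂, J±M) = (1,1,1,1,0,0)
P² = 1/3
sum k=1..1:
  [1] −1/1 = -1
S = -1
C² = P²·S² = 1/3 ; C = -0.577350

-0.577350  (= −√(1/3))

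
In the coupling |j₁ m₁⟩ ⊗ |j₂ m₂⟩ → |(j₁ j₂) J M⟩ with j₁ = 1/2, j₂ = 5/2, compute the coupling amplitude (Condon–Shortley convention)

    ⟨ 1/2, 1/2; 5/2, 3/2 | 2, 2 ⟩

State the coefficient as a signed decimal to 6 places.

j₁+j₂−J=1  J+j₁−j₂=0  J−j₁+j₂=4  j₁+j₂+J+1=6
(j₁±m₁, j₂±m₂, J±M) = (1,0,4,1,4,0)
P² = 96
sum k=0..0:
  [0] +1/24 = 1/24
S = 1/24
C² = P²·S² = 1/6 ; C = +0.408248

+√(1/6) = +0.408248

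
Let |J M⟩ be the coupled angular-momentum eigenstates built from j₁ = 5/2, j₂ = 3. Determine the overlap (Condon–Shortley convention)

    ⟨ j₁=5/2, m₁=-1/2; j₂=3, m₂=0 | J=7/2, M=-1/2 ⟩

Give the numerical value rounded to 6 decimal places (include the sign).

−√(4/21) ≈ -0.436436

√[8·2!3!4!/10! · 2!3!3!3!3!4!] = √(6912/175)
  +(−1)^0/∏(0,2,3,3,0,1)! = 1/72  (running 1/72)
  +(−1)^1/∏(1,1,2,2,1,2)! = -1/8  (running -1/9)
  +(−1)^2/∏(2,0,1,1,2,3)! = 1/24  (running -5/72)
⟨..|..⟩ = √(6912/175)·(-5/72) = -0.436436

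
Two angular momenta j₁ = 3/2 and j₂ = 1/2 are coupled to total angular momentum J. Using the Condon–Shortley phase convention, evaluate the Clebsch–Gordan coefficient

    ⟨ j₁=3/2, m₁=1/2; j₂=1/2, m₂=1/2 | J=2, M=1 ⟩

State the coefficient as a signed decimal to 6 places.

+√(3/4) = +0.866025

√[5·0!3!1!/5! · 2!1!1!0!3!1!] = √(3)
  +(−1)^0/∏(0,0,1,1,2,0)! = 1/2  (running 1/2)
⟨..|..⟩ = √(3)·(1/2) = +0.866025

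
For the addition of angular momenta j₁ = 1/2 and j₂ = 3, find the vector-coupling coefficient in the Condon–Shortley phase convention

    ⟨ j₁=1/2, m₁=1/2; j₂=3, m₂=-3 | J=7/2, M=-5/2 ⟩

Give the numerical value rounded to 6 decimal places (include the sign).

j₁+j₂−J=0  J+j₁−j₂=1  J−j₁+j₂=6  j₁+j₂+J+1=8
(j₁±m₁, j₂±m₂, J±M) = (1,0,0,6,1,6)
P² = 518400/7
sum k=0..0:
  [0] +1/720 = 1/720
S = 1/720
C² = P²·S² = 1/7 ; C = +0.377964

+√(1/7) = +0.377964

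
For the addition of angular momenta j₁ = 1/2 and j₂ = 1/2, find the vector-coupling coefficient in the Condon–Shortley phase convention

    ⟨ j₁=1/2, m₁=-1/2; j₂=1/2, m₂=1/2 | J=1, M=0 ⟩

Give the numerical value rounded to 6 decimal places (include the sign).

+√(1/2) ≈ +0.707107

√[3·0!1!1!/3! · 0!1!1!0!1!1!] = √(1/2)
  +(−1)^0/∏(0,0,1,1,0,0)! = 1  (running 1)
⟨..|..⟩ = √(1/2)·(1) = +0.707107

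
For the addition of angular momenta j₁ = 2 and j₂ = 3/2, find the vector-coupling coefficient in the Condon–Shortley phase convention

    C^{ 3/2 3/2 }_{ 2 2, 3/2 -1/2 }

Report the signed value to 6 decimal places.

triangle: 2!*2!*1!/6! = 4/720
(j±m)!: 4!*0!*1!*2!*3!*0! = 288
prefactor² = (2J+1)*Δ*N² = 32/5
  k=0: +1/(0!*2!*0!*1!*2!*0!) = 1/4
Σ = 1/4  ⇒  CG² = 32/5*1/4² = 2/5
CG = +√(2/5) = +0.632456

+0.632456  (= +√(2/5))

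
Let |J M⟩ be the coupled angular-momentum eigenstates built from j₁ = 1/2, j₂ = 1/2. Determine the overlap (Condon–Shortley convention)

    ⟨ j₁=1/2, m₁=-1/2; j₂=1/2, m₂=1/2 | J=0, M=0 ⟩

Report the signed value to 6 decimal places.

√[1·1!0!0!/2! · 0!1!1!0!0!0!] = √(1/2)
  +(−1)^1/∏(1,0,0,0,0,0)! = -1  (running -1)
⟨..|..⟩ = √(1/2)·(-1) = -0.707107

-0.707107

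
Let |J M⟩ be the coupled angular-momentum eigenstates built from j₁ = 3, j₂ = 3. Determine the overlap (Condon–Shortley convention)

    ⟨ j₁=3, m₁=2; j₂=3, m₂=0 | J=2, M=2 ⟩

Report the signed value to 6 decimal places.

triangle: 4!*2!*2!/9! = 96/362880
(j±m)!: 5!*1!*3!*3!*4!*0! = 103680
prefactor² = (2J+1)*Δ*N² = 960/7
  k=1: −1/(1!*3!*0!*2!*2!*0!) = -1/24
Σ = -1/24  ⇒  CG² = 960/7*(-1/24)² = 5/21
CG = −√(5/21) = -0.487950

−√(5/21) = -0.487950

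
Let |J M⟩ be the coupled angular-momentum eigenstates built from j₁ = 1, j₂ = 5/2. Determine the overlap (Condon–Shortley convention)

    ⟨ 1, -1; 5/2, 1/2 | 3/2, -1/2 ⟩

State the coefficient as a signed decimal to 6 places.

j₁+j₂−J=2  J+j₁−j₂=0  J−j₁+j₂=3  j₁+j₂+J+1=6
(j₁±m₁, j₂±m₂, J±M) = (0,2,3,2,1,2)
P² = 16/5
sum k=2..2:
  [2] +1/4 = 1/4
S = 1/4
C² = P²·S² = 1/5 ; C = +0.447214

+0.447214  (= +√(1/5))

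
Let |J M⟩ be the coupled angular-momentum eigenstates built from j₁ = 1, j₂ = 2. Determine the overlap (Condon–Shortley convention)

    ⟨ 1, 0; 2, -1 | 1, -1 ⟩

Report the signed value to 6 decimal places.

-0.547723  (= −√(3/10))

triangle: 2!*0!*2!/5! = 4/120
(j±m)!: 1!*1!*1!*3!*0!*2! = 12
prefactor² = (2J+1)*Δ*N² = 6/5
  k=1: −1/(1!*1!*0!*0!*0!*2!) = -1/2
Σ = -1/2  ⇒  CG² = 6/5*(-1/2)² = 3/10
CG = −√(3/10) = -0.547723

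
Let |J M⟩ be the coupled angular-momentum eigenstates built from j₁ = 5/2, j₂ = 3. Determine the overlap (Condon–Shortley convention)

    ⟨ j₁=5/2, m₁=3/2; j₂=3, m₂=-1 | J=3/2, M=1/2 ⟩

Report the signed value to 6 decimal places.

-0.483046  (= −√(7/30))

j₁+j₂−J=4  J+j₁−j₂=1  J−j₁+j₂=2  j₁+j₂+J+1=8
(j₁±m₁, j₂±m₂, J±M) = (4,1,2,4,2,1)
P² = 384/35
sum k=0..1:
  [0] +1/48 = 1/48
  [1] −1/6 = -1/6
S = -7/48
C² = P²·S² = 7/30 ; C = -0.483046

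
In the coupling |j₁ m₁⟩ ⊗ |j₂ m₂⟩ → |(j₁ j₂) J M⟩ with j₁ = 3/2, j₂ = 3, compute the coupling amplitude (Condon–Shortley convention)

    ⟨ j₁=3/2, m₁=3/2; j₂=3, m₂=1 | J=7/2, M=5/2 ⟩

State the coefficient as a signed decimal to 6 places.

+√(10/21) ≈ +0.690066

j₁+j₂−J=1  J+j₁−j₂=2  J−j₁+j₂=5  j₁+j₂+J+1=9
(j₁±m₁, j₂±m₂, J±M) = (3,0,4,2,6,1)
P² = 7680/7
sum k=0..0:
  [0] +1/48 = 1/48
S = 1/48
C² = P²·S² = 10/21 ; C = +0.690066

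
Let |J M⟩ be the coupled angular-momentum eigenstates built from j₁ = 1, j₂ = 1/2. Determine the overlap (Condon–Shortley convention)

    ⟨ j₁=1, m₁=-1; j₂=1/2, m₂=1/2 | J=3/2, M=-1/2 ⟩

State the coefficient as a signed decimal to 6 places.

j₁+j₂−J=0  J+j₁−j₂=2  J−j₁+j₂=1  j₁+j₂+J+1=4
(j₁±m₁, j₂±m₂, J±M) = (0,2,1,0,1,2)
P² = 4/3
sum k=0..0:
  [0] +1/2 = 1/2
S = 1/2
C² = P²·S² = 1/3 ; C = +0.577350

+√(1/3) = +0.577350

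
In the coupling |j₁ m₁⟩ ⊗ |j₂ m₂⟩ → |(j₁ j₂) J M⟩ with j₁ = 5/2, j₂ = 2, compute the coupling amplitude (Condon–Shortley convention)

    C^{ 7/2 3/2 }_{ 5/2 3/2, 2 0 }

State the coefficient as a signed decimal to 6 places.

j₁+j₂−J=1  J+j₁−j₂=4  J−j₁+j₂=3  j₁+j₂+J+1=9
(j₁±m₁, j₂±m₂, J±M) = (4,1,2,2,5,2)
P² = 512/7
sum k=0..1:
  [0] +1/12 = 1/12
  [1] −1/48 = -1/48
S = 1/16
C² = P²·S² = 2/7 ; C = +0.534522

+√(2/7) = +0.534522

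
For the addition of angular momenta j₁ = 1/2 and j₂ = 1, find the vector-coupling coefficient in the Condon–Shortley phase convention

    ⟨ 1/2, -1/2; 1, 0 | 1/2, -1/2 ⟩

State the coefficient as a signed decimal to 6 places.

triangle: 1!×0!×1!/3! = 1/6
(j±m)!: 0!×1!×1!×1!×0!×1! = 1
prefactor² = (2J+1)×Δ×N² = 1/3
  k=1: −1/(1!×0!×0!×0!×0!×1!) = -1
Σ = -1  ⇒  CG² = 1/3×(-1)² = 1/3
CG = −√(1/3) = -0.577350

−√(1/3) = -0.577350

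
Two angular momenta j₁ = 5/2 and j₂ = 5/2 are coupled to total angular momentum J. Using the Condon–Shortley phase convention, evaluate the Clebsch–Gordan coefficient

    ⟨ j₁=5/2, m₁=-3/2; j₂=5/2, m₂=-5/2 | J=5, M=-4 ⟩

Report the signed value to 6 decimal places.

+√(1/2) = +0.707107

j₁+j₂−J=0  J+j₁−j₂=5  J−j₁+j₂=5  j₁+j₂+J+1=11
(j₁±m₁, j₂±m₂, J±M) = (1,4,0,5,1,9)
P² = 4147200
sum k=0..0:
  [0] +1/2880 = 1/2880
S = 1/2880
C² = P²·S² = 1/2 ; C = +0.707107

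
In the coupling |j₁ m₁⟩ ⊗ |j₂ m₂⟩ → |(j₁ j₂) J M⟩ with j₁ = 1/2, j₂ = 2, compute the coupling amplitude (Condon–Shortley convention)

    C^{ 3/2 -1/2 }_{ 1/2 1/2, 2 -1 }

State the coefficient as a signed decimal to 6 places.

√[4·1!0!3!/5! · 1!0!1!3!1!2!] = √(12/5)
  +(−1)^0/∏(0,1,0,1,0,2)! = 1/2  (running 1/2)
⟨..|..⟩ = √(12/5)·(1/2) = +0.774597

+0.774597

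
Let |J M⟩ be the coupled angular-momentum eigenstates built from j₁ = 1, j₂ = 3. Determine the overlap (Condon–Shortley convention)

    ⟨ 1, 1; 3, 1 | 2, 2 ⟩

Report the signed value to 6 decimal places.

triangle: 2!*0!*4!/7! = 48/5040
(j±m)!: 2!*0!*4!*2!*4!*0! = 2304
prefactor² = (2J+1)*Δ*N² = 768/7
  k=0: +1/(0!*2!*0!*4!*0!*0!) = 1/48
Σ = 1/48  ⇒  CG² = 768/7*1/48² = 1/21
CG = +√(1/21) = +0.218218

+0.218218  (= +√(1/21))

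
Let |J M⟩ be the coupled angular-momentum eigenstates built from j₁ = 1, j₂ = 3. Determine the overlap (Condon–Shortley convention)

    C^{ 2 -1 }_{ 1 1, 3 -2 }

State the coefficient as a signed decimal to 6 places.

+0.690066  (= +√(10/21))

j₁+j₂−J=2  J+j₁−j₂=0  J−j₁+j₂=4  j₁+j₂+J+1=7
(j₁±m₁, j₂±m₂, J±M) = (2,0,1,5,1,3)
P² = 480/7
sum k=0..0:
  [0] +1/12 = 1/12
S = 1/12
C² = P²·S² = 10/21 ; C = +0.690066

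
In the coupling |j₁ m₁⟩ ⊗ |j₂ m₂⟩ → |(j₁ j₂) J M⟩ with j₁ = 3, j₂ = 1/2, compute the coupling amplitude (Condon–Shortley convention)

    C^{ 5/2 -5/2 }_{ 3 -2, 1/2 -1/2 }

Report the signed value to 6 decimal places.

+√(1/7) ≈ +0.377964

triangle: 1!×5!×0!/7! = 120/5040
(j±m)!: 1!×5!×0!×1!×0!×5! = 14400
prefactor² = (2J+1)×Δ×N² = 14400/7
  k=0: +1/(0!×1!×5!×0!×0!×0!) = 1/120
Σ = 1/120  ⇒  CG² = 14400/7×1/120² = 1/7
CG = +√(1/7) = +0.377964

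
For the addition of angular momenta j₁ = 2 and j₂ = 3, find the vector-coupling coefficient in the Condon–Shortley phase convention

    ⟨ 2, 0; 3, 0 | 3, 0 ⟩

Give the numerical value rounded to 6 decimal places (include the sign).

j₁+j₂−J=2  J+j₁−j₂=2  J−j₁+j₂=4  j₁+j₂+J+1=9
(j₁±m₁, j₂±m₂, J±M) = (2,2,3,3,3,3)
P² = 48/5
sum k=0..2:
  [0] +1/24 = 1/24
  [1] −1/4 = -1/4
  [2] +1/24 = 1/24
S = -1/6
C² = P²·S² = 4/15 ; C = -0.516398

−√(4/15) = -0.516398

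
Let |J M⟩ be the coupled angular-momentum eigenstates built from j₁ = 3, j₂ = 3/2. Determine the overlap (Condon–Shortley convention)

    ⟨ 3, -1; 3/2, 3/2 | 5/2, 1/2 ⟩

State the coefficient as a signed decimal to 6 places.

+0.621059  (= +√(27/70))

triangle: 2!*4!*1!/8! = 48/40320
(j±m)!: 2!*4!*3!*0!*3!*2! = 3456
prefactor² = (2J+1)*Δ*N² = 864/35
  k=2: +1/(2!*0!*2!*1!*2!*0!) = 1/8
Σ = 1/8  ⇒  CG² = 864/35*1/8² = 27/70
CG = +√(27/70) = +0.621059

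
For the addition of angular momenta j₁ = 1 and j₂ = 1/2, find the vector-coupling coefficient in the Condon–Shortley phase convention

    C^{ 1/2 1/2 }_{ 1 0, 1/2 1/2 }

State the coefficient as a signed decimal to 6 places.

-0.577350  (= −√(1/3))

√[2·1!1!0!/3! · 1!1!1!0!1!0!] = √(1/3)
  +(−1)^1/∏(1,0,0,0,1,0)! = -1  (running -1)
⟨..|..⟩ = √(1/3)·(-1) = -0.577350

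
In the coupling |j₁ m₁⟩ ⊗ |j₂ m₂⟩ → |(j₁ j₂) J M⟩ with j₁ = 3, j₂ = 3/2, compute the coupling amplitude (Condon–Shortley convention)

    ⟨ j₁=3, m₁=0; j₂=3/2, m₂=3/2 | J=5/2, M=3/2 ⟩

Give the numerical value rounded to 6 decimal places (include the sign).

j₁+j₂−J=2  J+j₁−j₂=4  J−j₁+j₂=1  j₁+j₂+J+1=8
(j₁±m₁, j₂±m₂, J±M) = (3,3,3,0,4,1)
P² = 1296/35
sum k=2..2:
  [2] +1/12 = 1/12
S = 1/12
C² = P²·S² = 9/35 ; C = +0.507093

+0.507093  (= +√(9/35))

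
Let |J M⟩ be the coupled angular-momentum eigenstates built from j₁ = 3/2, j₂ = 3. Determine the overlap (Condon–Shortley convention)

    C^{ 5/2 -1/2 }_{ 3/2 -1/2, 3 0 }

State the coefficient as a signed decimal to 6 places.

√[6·2!1!4!/8! · 1!2!3!3!2!3!] = √(216/35)
  +(−1)^1/∏(1,1,1,2,0,2)! = -1/4  (running -1/4)
  +(−1)^2/∏(2,0,0,1,1,3)! = 1/12  (running -1/6)
⟨..|..⟩ = √(216/35)·(-1/6) = -0.414039

−√(6/35) ≈ -0.414039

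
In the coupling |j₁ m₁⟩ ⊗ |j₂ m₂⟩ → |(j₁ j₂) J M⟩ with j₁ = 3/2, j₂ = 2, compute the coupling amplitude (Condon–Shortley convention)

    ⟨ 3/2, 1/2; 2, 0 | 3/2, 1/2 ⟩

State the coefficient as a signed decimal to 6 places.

triangle: 2!*1!*2!/6! = 4/720
(j±m)!: 2!*1!*2!*2!*2!*1! = 16
prefactor² = (2J+1)*Δ*N² = 16/45
  k=0: +1/(0!*2!*1!*2!*0!*0!) = 1/4
  k=1: −1/(1!*1!*0!*1!*1!*1!) = -1
Σ = -3/4  ⇒  CG² = 16/45*(-3/4)² = 1/5
CG = −√(1/5) = -0.447214

-0.447214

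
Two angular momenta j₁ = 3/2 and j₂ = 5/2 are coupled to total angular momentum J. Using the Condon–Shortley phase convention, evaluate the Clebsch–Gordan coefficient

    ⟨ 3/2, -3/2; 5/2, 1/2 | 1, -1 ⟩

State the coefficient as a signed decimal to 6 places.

-0.223607  (= −√(1/20))

√[3·3!0!2!/6! · 0!3!3!2!0!2!] = √(36/5)
  +(−1)^3/∏(3,0,0,0,0,2)! = -1/12  (running -1/12)
⟨..|..⟩ = √(36/5)·(-1/12) = -0.223607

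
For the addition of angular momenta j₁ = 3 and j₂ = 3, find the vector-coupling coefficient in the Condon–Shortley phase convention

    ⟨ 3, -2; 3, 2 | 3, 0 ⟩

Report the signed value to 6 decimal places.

√[7·3!3!3!/10! · 1!5!5!1!3!3!] = √(216)
  +(−1)^2/∏(2,1,3,3,0,0)! = 1/72  (running 1/72)
  +(−1)^3/∏(3,0,2,2,1,1)! = -1/24  (running -1/36)
⟨..|..⟩ = √(216)·(-1/36) = -0.408248

-0.408248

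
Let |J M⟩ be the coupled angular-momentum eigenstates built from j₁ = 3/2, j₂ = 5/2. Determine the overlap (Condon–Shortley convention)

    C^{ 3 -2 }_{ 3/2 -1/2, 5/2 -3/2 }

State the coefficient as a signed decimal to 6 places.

+0.288675  (= +√(1/12))

j₁+j₂−J=1  J+j₁−j₂=2  J−j₁+j₂=4  j₁+j₂+J+1=8
(j₁±m₁, j₂±m₂, J±M) = (1,2,1,4,1,5)
P² = 48
sum k=0..1:
  [0] +1/12 = 1/12
  [1] −1/24 = -1/24
S = 1/24
C² = P²·S² = 1/12 ; C = +0.288675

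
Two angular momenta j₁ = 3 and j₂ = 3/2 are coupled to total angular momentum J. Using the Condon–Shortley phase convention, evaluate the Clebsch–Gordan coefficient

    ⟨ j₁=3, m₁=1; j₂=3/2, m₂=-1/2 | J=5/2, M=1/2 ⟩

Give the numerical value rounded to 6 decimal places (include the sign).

j₁+j₂−J=2  J+j₁−j₂=4  J−j₁+j₂=1  j₁+j₂+J+1=8
(j₁±m₁, j₂±m₂, J±M) = (4,2,1,2,3,2)
P² = 288/35
sum k=0..1:
  [0] +1/8 = 1/8
  [1] −1/6 = -1/6
S = -1/24
C² = P²·S² = 1/70 ; C = -0.119523

−√(1/70) = -0.119523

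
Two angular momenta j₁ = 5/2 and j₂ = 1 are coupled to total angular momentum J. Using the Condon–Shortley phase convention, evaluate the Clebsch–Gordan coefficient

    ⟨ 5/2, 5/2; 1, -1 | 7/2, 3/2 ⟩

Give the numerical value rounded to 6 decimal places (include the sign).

+0.218218

j₁+j₂−J=0  J+j₁−j₂=5  J−j₁+j₂=2  j₁+j₂+J+1=8
(j₁±m₁, j₂±m₂, J±M) = (5,0,0,2,5,2)
P² = 19200/7
sum k=0..0:
  [0] +1/240 = 1/240
S = 1/240
C² = P²·S² = 1/21 ; C = +0.218218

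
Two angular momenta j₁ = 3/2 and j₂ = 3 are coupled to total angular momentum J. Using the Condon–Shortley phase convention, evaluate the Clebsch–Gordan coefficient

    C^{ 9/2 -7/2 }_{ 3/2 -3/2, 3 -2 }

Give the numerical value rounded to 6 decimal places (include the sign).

√[10·0!3!6!/10! · 0!3!1!5!1!8!] = √(345600)
  +(−1)^0/∏(0,0,3,1,0,5)! = 1/720  (running 1/720)
⟨..|..⟩ = √(345600)·(1/720) = +0.816497

+0.816497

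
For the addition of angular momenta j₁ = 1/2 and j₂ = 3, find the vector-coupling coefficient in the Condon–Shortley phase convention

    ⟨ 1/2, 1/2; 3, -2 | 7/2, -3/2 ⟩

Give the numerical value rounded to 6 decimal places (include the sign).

+0.534522  (= +√(2/7))

j₁+j₂−J=0  J+j₁−j₂=1  J−j₁+j₂=6  j₁+j₂+J+1=8
(j₁±m₁, j₂±m₂, J±M) = (1,0,1,5,2,5)
P² = 28800/7
sum k=0..0:
  [0] +1/120 = 1/120
S = 1/120
C² = P²·S² = 2/7 ; C = +0.534522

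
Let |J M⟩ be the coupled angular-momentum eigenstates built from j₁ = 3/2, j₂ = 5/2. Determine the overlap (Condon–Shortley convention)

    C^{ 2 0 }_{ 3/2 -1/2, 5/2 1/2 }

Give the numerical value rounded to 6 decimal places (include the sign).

triangle: 2!×1!×3!/7! = 12/5040
(j±m)!: 1!×2!×3!×2!×2!×2! = 96
prefactor² = (2J+1)×Δ×N² = 8/7
  k=1: −1/(1!×1!×1!×2!×0!×1!) = -1/2
  k=2: +1/(2!×0!×0!×1!×1!×2!) = 1/4
Σ = -1/4  ⇒  CG² = 8/7×(-1/4)² = 1/14
CG = −√(1/14) = -0.267261

−√(1/14) = -0.267261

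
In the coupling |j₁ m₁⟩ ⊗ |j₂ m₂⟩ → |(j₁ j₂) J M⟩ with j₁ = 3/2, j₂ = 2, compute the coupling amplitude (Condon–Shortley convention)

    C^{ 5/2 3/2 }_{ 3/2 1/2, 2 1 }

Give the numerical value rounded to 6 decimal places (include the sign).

triangle: 1!*2!*3!/7! = 12/5040
(j±m)!: 2!*1!*3!*1!*4!*1! = 288
prefactor² = (2J+1)*Δ*N² = 144/35
  k=0: +1/(0!*1!*1!*3!*1!*0!) = 1/6
  k=1: −1/(1!*0!*0!*2!*2!*1!) = -1/4
Σ = -1/12  ⇒  CG² = 144/35*(-1/12)² = 1/35
CG = −√(1/35) = -0.169031

-0.169031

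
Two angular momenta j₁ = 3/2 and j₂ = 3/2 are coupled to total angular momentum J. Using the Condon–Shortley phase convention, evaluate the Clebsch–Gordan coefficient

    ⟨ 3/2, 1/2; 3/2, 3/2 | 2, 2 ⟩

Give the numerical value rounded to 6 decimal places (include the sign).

−√(1/2) ≈ -0.707107

triangle: 1!*2!*2!/6! = 4/720
(j±m)!: 2!*1!*3!*0!*4!*0! = 288
prefactor² = (2J+1)*Δ*N² = 8
  k=1: −1/(1!*0!*0!*2!*2!*0!) = -1/4
Σ = -1/4  ⇒  CG² = 8*(-1/4)² = 1/2
CG = −√(1/2) = -0.707107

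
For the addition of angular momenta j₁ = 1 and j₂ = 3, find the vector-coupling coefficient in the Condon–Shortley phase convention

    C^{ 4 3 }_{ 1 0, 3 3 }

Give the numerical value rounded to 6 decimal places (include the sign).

√[9·0!2!6!/9! · 1!1!6!0!7!1!] = √(129600)
  +(−1)^0/∏(0,0,1,6,1,0)! = 1/720  (running 1/720)
⟨..|..⟩ = √(129600)·(1/720) = +0.500000

+0.500000  (= +√(1/4))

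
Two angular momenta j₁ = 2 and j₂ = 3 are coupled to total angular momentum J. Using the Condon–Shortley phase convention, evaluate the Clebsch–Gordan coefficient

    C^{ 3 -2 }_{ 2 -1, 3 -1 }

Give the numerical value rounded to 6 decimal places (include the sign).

-0.500000  (= −√(1/4))

j₁+j₂−J=2  J+j₁−j₂=2  J−j₁+j₂=4  j₁+j₂+J+1=9
(j₁±m₁, j₂±m₂, J±M) = (1,3,2,4,1,5)
P² = 64
sum k=1..2:
  [1] −1/12 = -1/12
  [2] +1/48 = 1/48
S = -1/16
C² = P²·S² = 1/4 ; C = -0.500000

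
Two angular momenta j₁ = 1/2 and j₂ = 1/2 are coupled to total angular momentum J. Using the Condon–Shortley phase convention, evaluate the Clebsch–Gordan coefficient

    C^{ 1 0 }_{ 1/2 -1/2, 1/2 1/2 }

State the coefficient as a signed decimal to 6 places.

+0.707107  (= +√(1/2))

j₁+j₂−J=0  J+j₁−j₂=1  J−j₁+j₂=1  j₁+j₂+J+1=3
(j₁±m₁, j₂±m₂, J±M) = (0,1,1,0,1,1)
P² = 1/2
sum k=0..0:
  [0] +1/1 = 1
S = 1
C² = P²·S² = 1/2 ; C = +0.707107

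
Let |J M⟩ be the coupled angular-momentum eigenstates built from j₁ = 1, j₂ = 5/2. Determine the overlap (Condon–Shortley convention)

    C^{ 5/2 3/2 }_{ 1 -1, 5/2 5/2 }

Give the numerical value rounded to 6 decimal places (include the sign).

triangle: 1!×1!×4!/7! = 24/5040
(j±m)!: 0!×2!×5!×0!×4!×1! = 5760
prefactor² = (2J+1)×Δ×N² = 1152/7
  k=1: −1/(1!×0!×1!×4!×0!×0!) = -1/24
Σ = -1/24  ⇒  CG² = 1152/7×(-1/24)² = 2/7
CG = −√(2/7) = -0.534522

−√(2/7) ≈ -0.534522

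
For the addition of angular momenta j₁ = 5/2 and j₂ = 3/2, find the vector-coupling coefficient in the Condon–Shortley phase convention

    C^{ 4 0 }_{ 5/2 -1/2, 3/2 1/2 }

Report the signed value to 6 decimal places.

+0.654654  (= +√(3/7))

triangle: 0!×5!×3!/9! = 720/362880
(j±m)!: 2!×3!×2!×1!×4!×4! = 13824
prefactor² = (2J+1)×Δ×N² = 1728/7
  k=0: +1/(0!×0!×3!×2!×2!×1!) = 1/24
Σ = 1/24  ⇒  CG² = 1728/7×1/24² = 3/7
CG = +√(3/7) = +0.654654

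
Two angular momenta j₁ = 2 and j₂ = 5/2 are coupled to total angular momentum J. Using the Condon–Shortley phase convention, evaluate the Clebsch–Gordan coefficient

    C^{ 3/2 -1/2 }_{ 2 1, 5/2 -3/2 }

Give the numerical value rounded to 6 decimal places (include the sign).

√[4·3!1!2!/7! · 3!1!1!4!1!2!] = √(96/35)
  +(−1)^0/∏(0,3,1,1,0,1)! = 1/6  (running 1/6)
  +(−1)^1/∏(1,2,0,0,1,2)! = -1/4  (running -1/12)
⟨..|..⟩ = √(96/35)·(-1/12) = -0.138013

-0.138013  (= −√(2/105))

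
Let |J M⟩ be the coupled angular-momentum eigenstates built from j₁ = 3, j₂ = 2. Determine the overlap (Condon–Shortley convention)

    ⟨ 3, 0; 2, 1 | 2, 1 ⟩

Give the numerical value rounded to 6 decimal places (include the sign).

+√(2/7) ≈ +0.534522

triangle: 3!×3!×1!/8! = 36/40320
(j±m)!: 3!×3!×3!×1!×3!×1! = 1296
prefactor² = (2J+1)×Δ×N² = 81/14
  k=2: +1/(2!×1!×1!×1!×2!×0!) = 1/4
  k=3: −1/(3!×0!×0!×0!×3!×1!) = -1/36
Σ = 2/9  ⇒  CG² = 81/14×2/9² = 2/7
CG = +√(2/7) = +0.534522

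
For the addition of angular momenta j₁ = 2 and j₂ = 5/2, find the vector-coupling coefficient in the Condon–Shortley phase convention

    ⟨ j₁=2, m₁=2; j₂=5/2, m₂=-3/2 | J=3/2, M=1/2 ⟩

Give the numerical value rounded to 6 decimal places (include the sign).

+0.552052  (= +√(32/105))

triangle: 3!*1!*2!/7! = 12/5040
(j±m)!: 4!*0!*1!*4!*2!*1! = 1152
prefactor² = (2J+1)*Δ*N² = 384/35
  k=0: +1/(0!*3!*0!*1!*1!*1!) = 1/6
Σ = 1/6  ⇒  CG² = 384/35*1/6² = 32/105
CG = +√(32/105) = +0.552052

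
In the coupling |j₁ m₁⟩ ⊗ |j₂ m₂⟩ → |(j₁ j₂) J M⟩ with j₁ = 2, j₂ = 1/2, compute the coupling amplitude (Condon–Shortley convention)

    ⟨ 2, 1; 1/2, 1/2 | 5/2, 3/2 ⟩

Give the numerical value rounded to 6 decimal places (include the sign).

triangle: 0!*4!*1!/6! = 24/720
(j±m)!: 3!*1!*1!*0!*4!*1! = 144
prefactor² = (2J+1)*Δ*N² = 144/5
  k=0: +1/(0!*0!*1!*1!*3!*0!) = 1/6
Σ = 1/6  ⇒  CG² = 144/5*1/6² = 4/5
CG = +√(4/5) = +0.894427

+0.894427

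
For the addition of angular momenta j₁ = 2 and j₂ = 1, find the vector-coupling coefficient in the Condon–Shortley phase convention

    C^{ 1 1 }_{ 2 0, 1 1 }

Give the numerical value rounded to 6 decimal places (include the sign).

triangle: 2!·2!·0!/5! = 4/120
(j±m)!: 2!·2!·2!·0!·2!·0! = 16
prefactor² = (2J+1)·Δ·N² = 8/5
  k=2: +1/(2!·0!·0!·0!·2!·0!) = 1/4
Σ = 1/4  ⇒  CG² = 8/5·1/4² = 1/10
CG = +√(1/10) = +0.316228

+√(1/10) = +0.316228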